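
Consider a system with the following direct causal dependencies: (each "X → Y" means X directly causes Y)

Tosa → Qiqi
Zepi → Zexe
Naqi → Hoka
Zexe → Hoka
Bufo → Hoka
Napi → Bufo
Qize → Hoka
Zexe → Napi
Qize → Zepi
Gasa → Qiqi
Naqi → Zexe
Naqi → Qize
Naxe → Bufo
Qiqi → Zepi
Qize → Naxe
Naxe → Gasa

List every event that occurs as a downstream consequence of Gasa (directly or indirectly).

Bufo, Hoka, Napi, Qiqi, Zepi, Zexe

Direct effects: Qiqi.
2 steps out: Zepi.
3 steps out: Zexe.
4 steps out: Napi, Hoka.
5 steps out: Bufo.
Not reachable from it: Naqi, Qize, Naxe, Tosa.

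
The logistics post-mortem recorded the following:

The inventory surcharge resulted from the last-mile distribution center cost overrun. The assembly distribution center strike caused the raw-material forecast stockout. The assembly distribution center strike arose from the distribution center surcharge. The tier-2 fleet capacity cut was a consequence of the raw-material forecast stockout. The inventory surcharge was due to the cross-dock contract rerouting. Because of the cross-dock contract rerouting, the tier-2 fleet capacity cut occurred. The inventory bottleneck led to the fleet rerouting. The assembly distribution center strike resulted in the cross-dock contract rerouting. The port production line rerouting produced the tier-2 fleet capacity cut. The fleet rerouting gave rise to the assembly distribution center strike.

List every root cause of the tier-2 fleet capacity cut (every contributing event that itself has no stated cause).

the distribution center surcharge, the inventory bottleneck, the port production line rerouting

Tracing upstream from the tier-2 fleet capacity cut: the tier-2 fleet capacity cut ← the cross-dock contract rerouting ← the assembly distribution center strike ← the fleet rerouting ← the inventory bottleneck.
A separate upstream branch: the tier-2 fleet capacity cut ← the cross-dock contract rerouting ← the assembly distribution center strike ← the distribution center surcharge.
A separate upstream branch: the tier-2 fleet capacity cut ← the port production line rerouting.
Each of those chain origins has no stated cause.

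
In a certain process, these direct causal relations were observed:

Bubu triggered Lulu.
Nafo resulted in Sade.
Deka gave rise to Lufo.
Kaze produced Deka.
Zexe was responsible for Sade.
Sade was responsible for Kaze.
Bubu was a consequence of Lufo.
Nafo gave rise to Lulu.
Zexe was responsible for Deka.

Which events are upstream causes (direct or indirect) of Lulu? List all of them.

Immediate causes of Lulu: Nafo, Bubu.
Further upstream: Zexe, Sade, Kaze, Deka, Lufo.

Bubu, Deka, Kaze, Lufo, Nafo, Sade, Zexe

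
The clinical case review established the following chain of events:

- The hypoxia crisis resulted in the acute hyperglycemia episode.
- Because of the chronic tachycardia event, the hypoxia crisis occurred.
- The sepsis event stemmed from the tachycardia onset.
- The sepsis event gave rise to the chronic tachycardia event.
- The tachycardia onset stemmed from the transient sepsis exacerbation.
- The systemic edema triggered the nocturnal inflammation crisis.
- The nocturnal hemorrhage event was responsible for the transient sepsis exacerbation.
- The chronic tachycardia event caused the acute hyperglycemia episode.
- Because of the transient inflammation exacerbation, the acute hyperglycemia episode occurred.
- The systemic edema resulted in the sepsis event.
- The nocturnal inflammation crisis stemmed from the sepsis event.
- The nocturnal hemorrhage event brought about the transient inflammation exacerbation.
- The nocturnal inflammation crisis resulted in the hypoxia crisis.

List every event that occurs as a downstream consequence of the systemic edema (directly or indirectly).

Direct effects: the sepsis event, the nocturnal inflammation crisis.
2 steps out: the chronic tachycardia event, the hypoxia crisis.
3 steps out: the acute hyperglycemia episode.
Not reachable from it: the nocturnal hemorrhage event, the transient inflammation exacerbation, the transient sepsis exacerbation, the tachycardia onset.

the acute hyperglycemia episode, the chronic tachycardia event, the hypoxia crisis, the nocturnal inflammation crisis, the sepsis event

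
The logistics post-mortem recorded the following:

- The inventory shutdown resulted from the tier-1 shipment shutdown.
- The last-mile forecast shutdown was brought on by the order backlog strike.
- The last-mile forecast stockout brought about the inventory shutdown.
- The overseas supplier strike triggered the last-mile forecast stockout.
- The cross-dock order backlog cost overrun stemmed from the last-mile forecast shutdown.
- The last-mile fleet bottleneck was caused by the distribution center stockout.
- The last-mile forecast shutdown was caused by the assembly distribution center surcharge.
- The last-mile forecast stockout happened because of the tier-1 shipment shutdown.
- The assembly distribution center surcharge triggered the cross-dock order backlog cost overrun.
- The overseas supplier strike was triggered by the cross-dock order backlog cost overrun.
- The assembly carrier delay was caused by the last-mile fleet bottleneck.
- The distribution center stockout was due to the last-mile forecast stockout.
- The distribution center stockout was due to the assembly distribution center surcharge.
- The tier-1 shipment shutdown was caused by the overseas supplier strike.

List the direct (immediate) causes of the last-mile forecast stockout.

Upstream contributors include the assembly distribution center surcharge, the last-mile forecast shutdown, the cross-dock order backlog cost overrun, the order backlog strike, but only the overseas supplier strike, the tier-1 shipment shutdown feed directly into the last-mile forecast stockout.

the overseas supplier strike, the tier-1 shipment shutdown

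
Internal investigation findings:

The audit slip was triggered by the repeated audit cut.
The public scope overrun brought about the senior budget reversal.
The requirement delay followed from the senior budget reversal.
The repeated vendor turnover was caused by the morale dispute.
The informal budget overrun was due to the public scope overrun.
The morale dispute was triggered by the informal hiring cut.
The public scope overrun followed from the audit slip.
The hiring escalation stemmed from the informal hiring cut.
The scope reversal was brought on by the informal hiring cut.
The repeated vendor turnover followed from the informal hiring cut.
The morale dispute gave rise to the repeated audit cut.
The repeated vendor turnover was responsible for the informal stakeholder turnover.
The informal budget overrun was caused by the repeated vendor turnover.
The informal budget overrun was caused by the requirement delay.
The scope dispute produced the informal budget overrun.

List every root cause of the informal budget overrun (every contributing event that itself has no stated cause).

the informal hiring cut, the scope dispute

Tracing upstream from the informal budget overrun: the informal budget overrun ← the repeated vendor turnover ← the informal hiring cut.
A separate upstream branch: the informal budget overrun ← the scope dispute.
Each of those chain origins has no stated cause.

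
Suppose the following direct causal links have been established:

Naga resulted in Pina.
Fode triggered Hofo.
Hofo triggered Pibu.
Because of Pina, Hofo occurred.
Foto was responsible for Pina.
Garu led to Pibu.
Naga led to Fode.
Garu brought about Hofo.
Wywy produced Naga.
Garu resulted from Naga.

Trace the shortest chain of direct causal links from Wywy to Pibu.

Wywy → Naga
Naga → Garu
Garu → Pibu
Length: 3 steps.

Wywy → Naga → Garu → Pibu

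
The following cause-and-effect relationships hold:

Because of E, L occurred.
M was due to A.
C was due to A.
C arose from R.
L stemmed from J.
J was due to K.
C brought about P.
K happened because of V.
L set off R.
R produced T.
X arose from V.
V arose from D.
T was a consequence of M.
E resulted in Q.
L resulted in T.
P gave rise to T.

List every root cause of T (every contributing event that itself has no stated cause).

Tracing upstream from T: T ← L ← J ← K ← V ← D.
A separate upstream branch: T ← L ← E.
A separate upstream branch: T ← M ← A.
Each of those chain origins has no stated cause.

A, D, E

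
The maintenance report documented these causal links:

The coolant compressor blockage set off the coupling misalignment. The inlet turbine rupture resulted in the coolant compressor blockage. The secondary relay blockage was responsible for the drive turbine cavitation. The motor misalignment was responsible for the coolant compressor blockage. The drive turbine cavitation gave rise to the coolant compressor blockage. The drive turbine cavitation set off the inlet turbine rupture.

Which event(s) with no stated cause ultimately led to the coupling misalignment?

the motor misalignment, the secondary relay blockage

Tracing upstream from the coupling misalignment: the coupling misalignment ← the coolant compressor blockage ← the drive turbine cavitation ← the secondary relay blockage.
A separate upstream branch: the coupling misalignment ← the coolant compressor blockage ← the motor misalignment.
Each of those chain origins has no stated cause.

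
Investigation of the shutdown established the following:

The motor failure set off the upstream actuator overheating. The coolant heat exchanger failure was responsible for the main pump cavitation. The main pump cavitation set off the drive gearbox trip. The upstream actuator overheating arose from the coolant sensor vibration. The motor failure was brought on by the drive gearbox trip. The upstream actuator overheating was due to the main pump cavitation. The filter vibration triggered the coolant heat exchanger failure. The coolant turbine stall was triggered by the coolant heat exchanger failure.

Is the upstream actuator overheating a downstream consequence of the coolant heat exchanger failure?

There is a causal chain: the coolant heat exchanger failure → the main pump cavitation → the upstream actuator overheating.

Yes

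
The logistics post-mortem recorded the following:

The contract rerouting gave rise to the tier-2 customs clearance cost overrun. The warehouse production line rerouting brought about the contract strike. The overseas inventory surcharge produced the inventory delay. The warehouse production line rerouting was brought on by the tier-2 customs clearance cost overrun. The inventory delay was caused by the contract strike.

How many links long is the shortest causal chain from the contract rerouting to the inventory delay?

4

Shortest chain: the contract rerouting → the tier-2 customs clearance cost overrun → the warehouse production line rerouting → the contract strike → the inventory delay.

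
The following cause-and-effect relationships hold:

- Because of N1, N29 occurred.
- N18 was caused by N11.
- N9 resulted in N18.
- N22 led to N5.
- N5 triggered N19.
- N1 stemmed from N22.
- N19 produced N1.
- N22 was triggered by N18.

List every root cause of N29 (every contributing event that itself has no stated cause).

Tracing upstream from N29: N29 ← N1 ← N22 ← N18 ← N9.
A separate upstream branch: N29 ← N1 ← N22 ← N18 ← N11.
Each of those chain origins has no stated cause.

N11, N9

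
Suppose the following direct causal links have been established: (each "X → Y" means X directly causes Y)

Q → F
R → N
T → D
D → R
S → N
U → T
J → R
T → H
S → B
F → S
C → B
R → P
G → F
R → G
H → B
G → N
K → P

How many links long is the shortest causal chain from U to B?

3

Shortest chain: U → T → H → B.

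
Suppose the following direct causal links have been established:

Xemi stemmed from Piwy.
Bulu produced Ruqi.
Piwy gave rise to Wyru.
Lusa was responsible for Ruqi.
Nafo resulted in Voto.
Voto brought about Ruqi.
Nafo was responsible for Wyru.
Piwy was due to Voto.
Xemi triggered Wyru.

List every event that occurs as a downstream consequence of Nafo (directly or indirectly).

Direct effects: Voto, Wyru.
2 steps out: Ruqi, Piwy.
3 steps out: Xemi.
Not reachable from it: Lusa, Bulu.

Piwy, Ruqi, Voto, Wyru, Xemi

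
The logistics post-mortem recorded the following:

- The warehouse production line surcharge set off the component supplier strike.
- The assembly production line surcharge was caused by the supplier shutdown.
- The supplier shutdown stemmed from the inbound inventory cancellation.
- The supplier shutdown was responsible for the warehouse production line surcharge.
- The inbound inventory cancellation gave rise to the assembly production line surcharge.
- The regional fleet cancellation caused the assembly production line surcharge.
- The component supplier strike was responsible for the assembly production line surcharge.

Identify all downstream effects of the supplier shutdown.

the assembly production line surcharge, the component supplier strike, the warehouse production line surcharge

Direct effects: the warehouse production line surcharge, the assembly production line surcharge.
2 steps out: the component supplier strike.
Not reachable from it: the inbound inventory cancellation, the regional fleet cancellation.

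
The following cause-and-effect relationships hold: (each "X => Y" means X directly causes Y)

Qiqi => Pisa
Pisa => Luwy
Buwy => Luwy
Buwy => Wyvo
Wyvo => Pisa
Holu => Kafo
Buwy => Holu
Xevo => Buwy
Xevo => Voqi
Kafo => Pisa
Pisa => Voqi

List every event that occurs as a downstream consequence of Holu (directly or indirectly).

Direct effects: Kafo.
2 steps out: Pisa.
3 steps out: Voqi, Luwy.
Not reachable from it: Xevo, Buwy, Wyvo, Qiqi.

Kafo, Luwy, Pisa, Voqi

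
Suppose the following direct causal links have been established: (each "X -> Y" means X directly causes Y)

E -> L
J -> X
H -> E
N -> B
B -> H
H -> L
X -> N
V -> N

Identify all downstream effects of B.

E, H, L

Direct effects: H.
2 steps out: E, L.
Not reachable from it: J, X, N, V.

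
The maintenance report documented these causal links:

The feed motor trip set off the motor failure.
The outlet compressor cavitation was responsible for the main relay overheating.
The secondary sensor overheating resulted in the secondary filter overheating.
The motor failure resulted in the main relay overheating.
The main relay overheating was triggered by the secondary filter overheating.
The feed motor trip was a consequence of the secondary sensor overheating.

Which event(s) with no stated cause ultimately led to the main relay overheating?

Tracing upstream from the main relay overheating: the main relay overheating ← the outlet compressor cavitation.
A separate upstream branch: the main relay overheating ← the secondary filter overheating ← the secondary sensor overheating.
Each of those chain origins has no stated cause.

the outlet compressor cavitation, the secondary sensor overheating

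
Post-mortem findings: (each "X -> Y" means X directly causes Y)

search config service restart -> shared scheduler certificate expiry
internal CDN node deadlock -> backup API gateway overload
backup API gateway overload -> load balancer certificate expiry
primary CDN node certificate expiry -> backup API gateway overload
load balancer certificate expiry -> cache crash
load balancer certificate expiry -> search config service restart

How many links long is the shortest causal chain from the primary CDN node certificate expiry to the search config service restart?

3

Shortest chain: the primary CDN node certificate expiry → the backup API gateway overload → the load balancer certificate expiry → the search config service restart.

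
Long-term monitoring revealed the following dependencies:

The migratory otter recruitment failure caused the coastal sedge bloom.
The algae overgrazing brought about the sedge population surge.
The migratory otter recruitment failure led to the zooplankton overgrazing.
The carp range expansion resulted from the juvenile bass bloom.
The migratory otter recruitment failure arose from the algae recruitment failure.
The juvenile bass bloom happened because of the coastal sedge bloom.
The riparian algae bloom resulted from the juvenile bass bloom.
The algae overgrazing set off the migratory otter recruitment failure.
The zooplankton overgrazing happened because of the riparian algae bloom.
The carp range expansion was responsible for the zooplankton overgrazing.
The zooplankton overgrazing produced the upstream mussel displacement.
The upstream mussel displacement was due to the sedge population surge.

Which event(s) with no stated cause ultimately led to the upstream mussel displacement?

the algae overgrazing, the algae recruitment failure

Tracing upstream from the upstream mussel displacement: the upstream mussel displacement ← the zooplankton overgrazing ← the migratory otter recruitment failure ← the algae recruitment failure.
A separate upstream branch: the upstream mussel displacement ← the sedge population surge ← the algae overgrazing.
Each of those chain origins has no stated cause.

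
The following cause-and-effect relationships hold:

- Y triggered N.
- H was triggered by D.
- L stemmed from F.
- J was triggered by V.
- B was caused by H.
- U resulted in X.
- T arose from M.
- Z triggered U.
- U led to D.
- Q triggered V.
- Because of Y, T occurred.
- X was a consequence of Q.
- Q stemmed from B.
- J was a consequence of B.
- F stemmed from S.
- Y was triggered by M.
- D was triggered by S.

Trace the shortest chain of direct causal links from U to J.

U → D
D → H
H → B
B → J
Length: 4 steps.

U → D → H → B → J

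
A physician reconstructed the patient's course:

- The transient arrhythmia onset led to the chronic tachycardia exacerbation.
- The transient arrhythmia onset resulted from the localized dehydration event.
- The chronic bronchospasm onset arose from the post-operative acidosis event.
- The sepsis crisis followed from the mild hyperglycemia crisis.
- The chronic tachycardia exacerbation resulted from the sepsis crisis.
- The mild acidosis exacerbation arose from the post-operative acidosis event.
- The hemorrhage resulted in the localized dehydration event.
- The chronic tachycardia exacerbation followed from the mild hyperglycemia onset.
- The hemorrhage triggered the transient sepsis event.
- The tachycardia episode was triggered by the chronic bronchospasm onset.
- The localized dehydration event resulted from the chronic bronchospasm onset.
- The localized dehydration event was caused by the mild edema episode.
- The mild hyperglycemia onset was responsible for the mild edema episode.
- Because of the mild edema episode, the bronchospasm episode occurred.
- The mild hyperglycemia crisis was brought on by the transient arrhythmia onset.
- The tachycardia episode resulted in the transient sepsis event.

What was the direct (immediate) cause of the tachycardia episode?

Upstream contributors include the post-operative acidosis event, but only the chronic bronchospasm onset feeds directly into the tachycardia episode.

the chronic bronchospasm onset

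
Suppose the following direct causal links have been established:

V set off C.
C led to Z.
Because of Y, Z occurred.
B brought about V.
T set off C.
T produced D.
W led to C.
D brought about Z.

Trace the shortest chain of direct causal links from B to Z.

B → V
V → C
C → Z
Length: 3 steps.

B → V → C → Z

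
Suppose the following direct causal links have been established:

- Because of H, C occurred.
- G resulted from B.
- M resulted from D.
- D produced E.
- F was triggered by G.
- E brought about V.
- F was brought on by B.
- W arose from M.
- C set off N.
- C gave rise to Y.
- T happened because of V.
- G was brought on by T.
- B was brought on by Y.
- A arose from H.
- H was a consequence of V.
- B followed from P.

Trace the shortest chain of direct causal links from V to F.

V → T
T → G
G → F
Length: 3 steps.

V → T → G → F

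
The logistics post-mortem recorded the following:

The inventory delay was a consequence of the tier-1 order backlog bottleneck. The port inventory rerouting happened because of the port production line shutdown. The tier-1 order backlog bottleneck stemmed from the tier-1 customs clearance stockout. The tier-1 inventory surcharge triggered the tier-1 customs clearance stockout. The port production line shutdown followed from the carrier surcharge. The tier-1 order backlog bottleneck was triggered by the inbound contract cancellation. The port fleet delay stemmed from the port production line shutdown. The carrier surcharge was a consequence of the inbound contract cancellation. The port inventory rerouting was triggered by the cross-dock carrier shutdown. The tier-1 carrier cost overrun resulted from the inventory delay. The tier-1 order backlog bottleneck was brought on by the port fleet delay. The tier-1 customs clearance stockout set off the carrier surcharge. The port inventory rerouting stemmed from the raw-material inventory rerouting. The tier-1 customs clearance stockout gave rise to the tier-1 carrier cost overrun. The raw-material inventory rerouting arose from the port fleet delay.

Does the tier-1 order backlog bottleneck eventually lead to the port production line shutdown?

The tier-1 order backlog bottleneck leads to the inventory delay, the tier-1 carrier cost overrun; the port production line shutdown is not among them.

No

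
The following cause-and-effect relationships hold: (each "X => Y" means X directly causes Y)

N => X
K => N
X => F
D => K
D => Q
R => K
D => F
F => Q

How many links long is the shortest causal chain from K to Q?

4

Shortest chain: K → N → X → F → Q.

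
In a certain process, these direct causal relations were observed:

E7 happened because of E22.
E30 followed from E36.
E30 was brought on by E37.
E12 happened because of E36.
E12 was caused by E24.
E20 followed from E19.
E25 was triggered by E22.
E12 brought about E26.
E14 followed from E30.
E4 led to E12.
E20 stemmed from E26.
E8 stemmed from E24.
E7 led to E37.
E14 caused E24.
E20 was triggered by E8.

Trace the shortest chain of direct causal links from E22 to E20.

E22 → E7
E7 → E37
E37 → E30
E30 → E14
E14 → E24
E24 → E8
E8 → E20
Length: 7 steps.

E22 → E7 → E37 → E30 → E14 → E24 → E8 → E20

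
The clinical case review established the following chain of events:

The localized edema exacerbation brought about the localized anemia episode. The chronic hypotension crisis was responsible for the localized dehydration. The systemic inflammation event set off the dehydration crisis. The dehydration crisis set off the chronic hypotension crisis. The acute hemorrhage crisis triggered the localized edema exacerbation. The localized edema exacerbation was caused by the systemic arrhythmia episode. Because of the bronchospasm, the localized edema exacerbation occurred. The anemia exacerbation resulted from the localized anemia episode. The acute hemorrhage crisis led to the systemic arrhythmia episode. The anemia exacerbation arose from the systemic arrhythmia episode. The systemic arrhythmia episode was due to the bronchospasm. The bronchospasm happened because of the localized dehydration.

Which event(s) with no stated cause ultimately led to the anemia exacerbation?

Tracing upstream from the anemia exacerbation: the anemia exacerbation ← the systemic arrhythmia episode ← the acute hemorrhage crisis.
A separate upstream branch: the anemia exacerbation ← the systemic arrhythmia episode ← the bronchospasm ← the localized dehydration ← the chronic hypotension crisis ← the dehydration crisis ← the systemic inflammation event.
Each of those chain origins has no stated cause.

the acute hemorrhage crisis, the systemic inflammation event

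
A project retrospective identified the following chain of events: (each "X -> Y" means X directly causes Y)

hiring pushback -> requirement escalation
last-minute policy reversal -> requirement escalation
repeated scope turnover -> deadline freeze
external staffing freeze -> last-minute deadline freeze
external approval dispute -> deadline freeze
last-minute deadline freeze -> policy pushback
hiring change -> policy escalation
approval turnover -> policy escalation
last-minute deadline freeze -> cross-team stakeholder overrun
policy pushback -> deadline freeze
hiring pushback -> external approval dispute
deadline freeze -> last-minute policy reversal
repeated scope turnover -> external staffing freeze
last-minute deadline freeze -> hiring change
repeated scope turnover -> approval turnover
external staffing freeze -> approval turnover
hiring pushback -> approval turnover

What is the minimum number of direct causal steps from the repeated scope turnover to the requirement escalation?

Shortest chain: the repeated scope turnover → the deadline freeze → the last-minute policy reversal → the requirement escalation.

3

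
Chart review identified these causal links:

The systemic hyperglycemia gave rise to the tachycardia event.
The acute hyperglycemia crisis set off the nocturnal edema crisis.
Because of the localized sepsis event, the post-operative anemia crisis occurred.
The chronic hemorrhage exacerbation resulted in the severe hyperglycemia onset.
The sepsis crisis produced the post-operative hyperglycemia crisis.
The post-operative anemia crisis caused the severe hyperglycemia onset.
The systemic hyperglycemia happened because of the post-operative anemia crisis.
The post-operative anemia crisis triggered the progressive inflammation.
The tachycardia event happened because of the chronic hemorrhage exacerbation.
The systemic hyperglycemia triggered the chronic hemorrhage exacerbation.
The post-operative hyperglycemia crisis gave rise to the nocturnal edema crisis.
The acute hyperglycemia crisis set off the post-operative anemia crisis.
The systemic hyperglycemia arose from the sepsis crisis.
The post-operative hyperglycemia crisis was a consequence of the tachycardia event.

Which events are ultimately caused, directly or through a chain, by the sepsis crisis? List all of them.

the chronic hemorrhage exacerbation, the nocturnal edema crisis, the post-operative hyperglycemia crisis, the severe hyperglycemia onset, the systemic hyperglycemia, the tachycardia event

Direct effects: the systemic hyperglycemia, the post-operative hyperglycemia crisis.
2 steps out: the chronic hemorrhage exacerbation, the tachycardia event, the nocturnal edema crisis.
3 steps out: the severe hyperglycemia onset.
Not reachable from it: the localized sepsis event, the acute hyperglycemia crisis, the post-operative anemia crisis, the progressive inflammation.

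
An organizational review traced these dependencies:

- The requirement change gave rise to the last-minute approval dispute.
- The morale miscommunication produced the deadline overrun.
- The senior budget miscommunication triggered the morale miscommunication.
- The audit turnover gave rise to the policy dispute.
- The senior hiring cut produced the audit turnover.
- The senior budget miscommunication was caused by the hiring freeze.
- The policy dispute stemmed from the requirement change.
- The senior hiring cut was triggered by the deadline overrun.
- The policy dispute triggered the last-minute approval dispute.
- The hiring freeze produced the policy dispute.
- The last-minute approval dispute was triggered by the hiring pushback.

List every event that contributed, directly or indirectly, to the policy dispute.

the audit turnover, the deadline overrun, the hiring freeze, the morale miscommunication, the requirement change, the senior budget miscommunication, the senior hiring cut

Immediate causes of the policy dispute: the requirement change, the hiring freeze, the audit turnover.
Further upstream: the senior budget miscommunication, the morale miscommunication, the deadline overrun, the senior hiring cut.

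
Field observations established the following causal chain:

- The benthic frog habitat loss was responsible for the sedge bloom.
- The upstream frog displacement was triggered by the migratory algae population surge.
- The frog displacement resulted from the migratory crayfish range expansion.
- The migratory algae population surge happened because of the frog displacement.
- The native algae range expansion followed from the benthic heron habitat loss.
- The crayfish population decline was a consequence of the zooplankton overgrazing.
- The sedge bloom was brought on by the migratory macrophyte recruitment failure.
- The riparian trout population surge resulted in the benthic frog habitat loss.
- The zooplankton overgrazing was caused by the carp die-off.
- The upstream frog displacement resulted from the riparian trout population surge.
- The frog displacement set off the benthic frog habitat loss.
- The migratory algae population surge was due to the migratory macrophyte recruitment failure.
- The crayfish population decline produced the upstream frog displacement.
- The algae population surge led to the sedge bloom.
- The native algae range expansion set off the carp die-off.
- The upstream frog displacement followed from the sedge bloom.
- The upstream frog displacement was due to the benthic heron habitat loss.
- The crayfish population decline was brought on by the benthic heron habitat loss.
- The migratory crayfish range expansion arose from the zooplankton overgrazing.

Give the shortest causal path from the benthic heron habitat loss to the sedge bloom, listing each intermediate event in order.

the benthic heron habitat loss → the native algae range expansion
the native algae range expansion → the carp die-off
the carp die-off → the zooplankton overgrazing
the zooplankton overgrazing → the migratory crayfish range expansion
the migratory crayfish range expansion → the frog displacement
the frog displacement → the benthic frog habitat loss
the benthic frog habitat loss → the sedge bloom
Length: 7 steps.

the benthic heron habitat loss → the native algae range expansion → the carp die-off → the zooplankton overgrazing → the migratory crayfish range expansion → the frog displacement → the benthic frog habitat loss → the sedge bloom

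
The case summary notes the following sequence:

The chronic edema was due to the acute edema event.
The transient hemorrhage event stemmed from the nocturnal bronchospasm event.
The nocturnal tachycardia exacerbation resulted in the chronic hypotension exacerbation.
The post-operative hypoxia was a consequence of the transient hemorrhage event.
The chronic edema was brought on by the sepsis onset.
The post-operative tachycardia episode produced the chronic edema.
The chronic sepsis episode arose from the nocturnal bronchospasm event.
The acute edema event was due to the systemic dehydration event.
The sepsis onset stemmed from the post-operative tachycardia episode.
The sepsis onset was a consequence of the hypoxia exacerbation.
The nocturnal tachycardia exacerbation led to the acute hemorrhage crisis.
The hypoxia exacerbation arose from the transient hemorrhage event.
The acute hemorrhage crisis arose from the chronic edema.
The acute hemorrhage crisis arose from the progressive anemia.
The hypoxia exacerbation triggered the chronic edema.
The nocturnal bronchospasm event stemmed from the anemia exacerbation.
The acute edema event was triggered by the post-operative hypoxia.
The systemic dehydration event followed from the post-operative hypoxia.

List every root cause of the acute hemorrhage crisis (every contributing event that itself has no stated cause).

Tracing upstream from the acute hemorrhage crisis: the acute hemorrhage crisis ← the nocturnal tachycardia exacerbation.
A separate upstream branch: the acute hemorrhage crisis ← the chronic edema ← the hypoxia exacerbation ← the transient hemorrhage event ← the nocturnal bronchospasm event ← the anemia exacerbation.
A separate upstream branch: the acute hemorrhage crisis ← the progressive anemia.
A separate upstream branch: the acute hemorrhage crisis ← the chronic edema ← the post-operative tachycardia episode.
Each of those chain origins has no stated cause.

the anemia exacerbation, the nocturnal tachycardia exacerbation, the post-operative tachycardia episode, the progressive anemia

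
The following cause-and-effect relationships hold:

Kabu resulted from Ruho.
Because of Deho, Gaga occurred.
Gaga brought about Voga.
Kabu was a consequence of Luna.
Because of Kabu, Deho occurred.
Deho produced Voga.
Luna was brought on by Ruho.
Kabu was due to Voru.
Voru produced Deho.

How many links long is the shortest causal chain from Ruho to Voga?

3

Shortest chain: Ruho → Kabu → Deho → Voga.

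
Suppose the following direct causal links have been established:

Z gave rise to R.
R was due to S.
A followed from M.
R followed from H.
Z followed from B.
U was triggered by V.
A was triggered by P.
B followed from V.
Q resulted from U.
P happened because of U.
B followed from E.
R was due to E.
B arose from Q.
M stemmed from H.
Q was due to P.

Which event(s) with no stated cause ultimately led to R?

Tracing upstream from R: R ← Z ← B ← V.
A separate upstream branch: R ← H.
A separate upstream branch: R ← E.
A separate upstream branch: R ← S.
Each of those chain origins has no stated cause.

E, H, S, V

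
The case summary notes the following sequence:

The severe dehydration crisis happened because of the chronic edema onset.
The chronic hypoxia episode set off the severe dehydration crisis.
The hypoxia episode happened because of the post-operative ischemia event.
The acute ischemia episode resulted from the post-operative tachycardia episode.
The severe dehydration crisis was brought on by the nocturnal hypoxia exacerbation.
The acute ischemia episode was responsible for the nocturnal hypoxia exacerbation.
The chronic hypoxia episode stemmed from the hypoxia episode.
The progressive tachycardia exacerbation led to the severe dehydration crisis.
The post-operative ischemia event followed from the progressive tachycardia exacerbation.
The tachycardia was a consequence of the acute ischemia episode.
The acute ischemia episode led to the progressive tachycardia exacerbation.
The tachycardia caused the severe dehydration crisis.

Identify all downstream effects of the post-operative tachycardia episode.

the acute ischemia episode, the chronic hypoxia episode, the hypoxia episode, the nocturnal hypoxia exacerbation, the post-operative ischemia event, the progressive tachycardia exacerbation, the severe dehydration crisis, the tachycardia

Direct effects: the acute ischemia episode.
2 steps out: the tachycardia, the progressive tachycardia exacerbation, the nocturnal hypoxia exacerbation.
3 steps out: the post-operative ischemia event, the severe dehydration crisis.
4 steps out: the hypoxia episode.
5 steps out: the chronic hypoxia episode.
Not reachable from it: the chronic edema onset.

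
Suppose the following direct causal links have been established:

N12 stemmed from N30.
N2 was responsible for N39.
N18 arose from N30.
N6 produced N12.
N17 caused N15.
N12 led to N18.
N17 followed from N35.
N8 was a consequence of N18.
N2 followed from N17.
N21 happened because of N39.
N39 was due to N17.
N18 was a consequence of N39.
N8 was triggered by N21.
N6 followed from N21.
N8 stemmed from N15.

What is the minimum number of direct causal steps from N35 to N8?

3

Shortest chain: N35 → N17 → N15 → N8.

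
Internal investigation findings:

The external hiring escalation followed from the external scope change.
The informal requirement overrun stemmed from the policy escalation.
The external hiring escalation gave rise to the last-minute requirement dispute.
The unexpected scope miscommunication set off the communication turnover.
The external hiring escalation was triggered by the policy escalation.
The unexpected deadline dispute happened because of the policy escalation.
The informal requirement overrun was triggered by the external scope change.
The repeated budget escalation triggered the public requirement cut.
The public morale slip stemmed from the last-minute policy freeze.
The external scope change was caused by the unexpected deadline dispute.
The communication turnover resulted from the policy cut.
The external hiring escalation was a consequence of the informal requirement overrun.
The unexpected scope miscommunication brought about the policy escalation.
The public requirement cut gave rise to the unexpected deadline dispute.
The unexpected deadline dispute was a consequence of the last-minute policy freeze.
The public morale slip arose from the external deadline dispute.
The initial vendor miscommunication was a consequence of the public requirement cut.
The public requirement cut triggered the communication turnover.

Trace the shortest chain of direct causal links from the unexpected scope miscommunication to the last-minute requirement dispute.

the unexpected scope miscommunication → the policy escalation
the policy escalation → the external hiring escalation
the external hiring escalation → the last-minute requirement dispute
Length: 3 steps.

the unexpected scope miscommunication → the policy escalation → the external hiring escalation → the last-minute requirement dispute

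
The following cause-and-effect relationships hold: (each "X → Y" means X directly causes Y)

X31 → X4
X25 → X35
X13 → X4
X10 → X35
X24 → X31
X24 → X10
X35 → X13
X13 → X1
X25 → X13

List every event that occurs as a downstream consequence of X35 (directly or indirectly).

X1, X13, X4

Direct effects: X13.
2 steps out: X4, X1.
Not reachable from it: X24, X10, X31, X25.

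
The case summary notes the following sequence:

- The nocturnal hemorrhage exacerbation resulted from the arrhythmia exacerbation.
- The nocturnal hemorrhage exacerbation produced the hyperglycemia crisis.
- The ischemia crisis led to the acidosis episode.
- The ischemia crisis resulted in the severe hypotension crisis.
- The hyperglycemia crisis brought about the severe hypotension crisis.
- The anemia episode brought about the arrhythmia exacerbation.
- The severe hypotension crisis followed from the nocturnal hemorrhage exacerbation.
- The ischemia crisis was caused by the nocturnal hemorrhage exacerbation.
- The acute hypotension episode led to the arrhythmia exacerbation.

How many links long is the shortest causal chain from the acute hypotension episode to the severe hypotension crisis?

3

Shortest chain: the acute hypotension episode → the arrhythmia exacerbation → the nocturnal hemorrhage exacerbation → the severe hypotension crisis.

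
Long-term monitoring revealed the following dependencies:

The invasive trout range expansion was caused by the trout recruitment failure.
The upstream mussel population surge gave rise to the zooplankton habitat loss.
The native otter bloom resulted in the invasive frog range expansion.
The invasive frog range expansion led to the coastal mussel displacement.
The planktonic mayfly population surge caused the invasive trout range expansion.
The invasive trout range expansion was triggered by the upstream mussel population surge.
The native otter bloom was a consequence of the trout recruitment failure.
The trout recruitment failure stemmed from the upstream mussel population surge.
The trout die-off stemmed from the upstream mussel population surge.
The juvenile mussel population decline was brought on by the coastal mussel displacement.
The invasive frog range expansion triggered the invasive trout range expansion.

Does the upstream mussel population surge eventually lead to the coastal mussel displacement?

Yes

There is a causal chain: the upstream mussel population surge → the trout recruitment failure → the native otter bloom → the invasive frog range expansion → the coastal mussel displacement.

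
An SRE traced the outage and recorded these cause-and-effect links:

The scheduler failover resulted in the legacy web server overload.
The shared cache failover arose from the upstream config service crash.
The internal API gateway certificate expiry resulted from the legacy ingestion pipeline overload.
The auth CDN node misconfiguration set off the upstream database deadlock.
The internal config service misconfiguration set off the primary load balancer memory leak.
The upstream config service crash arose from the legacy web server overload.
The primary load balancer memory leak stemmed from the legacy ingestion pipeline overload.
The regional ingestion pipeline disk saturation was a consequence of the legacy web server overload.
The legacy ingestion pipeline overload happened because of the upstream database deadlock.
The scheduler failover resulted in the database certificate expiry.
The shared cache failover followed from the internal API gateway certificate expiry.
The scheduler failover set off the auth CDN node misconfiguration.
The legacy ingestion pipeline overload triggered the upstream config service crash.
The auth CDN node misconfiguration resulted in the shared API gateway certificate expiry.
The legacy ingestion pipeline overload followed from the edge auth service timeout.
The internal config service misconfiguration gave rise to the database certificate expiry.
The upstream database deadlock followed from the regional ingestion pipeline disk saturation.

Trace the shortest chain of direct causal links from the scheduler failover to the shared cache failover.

the scheduler failover → the legacy web server overload → the upstream config service crash → the shared cache failover

the scheduler failover → the legacy web server overload
the legacy web server overload → the upstream config service crash
the upstream config service crash → the shared cache failover
Length: 3 steps.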